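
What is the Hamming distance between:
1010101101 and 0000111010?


XOR: 1010010111
Count of 1s: 6

6


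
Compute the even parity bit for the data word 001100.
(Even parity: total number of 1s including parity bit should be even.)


Number of 1s in data: 2
Parity bit: 0

0


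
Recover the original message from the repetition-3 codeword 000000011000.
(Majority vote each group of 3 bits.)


Groups: 000, 000, 011, 000
Majority votes: 0010

0010


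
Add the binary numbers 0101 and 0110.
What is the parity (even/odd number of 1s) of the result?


0101 = 5
0110 = 6
Sum = 11 = 1011
1s count = 3

odd parity (3 ones in 1011)


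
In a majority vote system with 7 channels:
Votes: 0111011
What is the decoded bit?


Ones: 5 out of 7
Threshold: 4

1 (5/7 voted 1)


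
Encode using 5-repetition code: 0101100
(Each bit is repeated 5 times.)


Each bit -> 5 copies

00000111110000011111111110000000000


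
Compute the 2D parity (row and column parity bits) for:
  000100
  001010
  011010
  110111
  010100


Row parities: 10110
Column parities: 110111

Row P: 10110, Col P: 110111, Corner: 1


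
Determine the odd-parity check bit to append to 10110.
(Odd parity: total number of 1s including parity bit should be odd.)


Number of 1s in data: 3
Parity bit: 0

0


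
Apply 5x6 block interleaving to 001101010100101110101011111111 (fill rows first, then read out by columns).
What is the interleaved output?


Matrix:
  001101
  010100
  101110
  101011
  111111
Read columns: 001110100110111111010011110011

001110100110111111010011110011


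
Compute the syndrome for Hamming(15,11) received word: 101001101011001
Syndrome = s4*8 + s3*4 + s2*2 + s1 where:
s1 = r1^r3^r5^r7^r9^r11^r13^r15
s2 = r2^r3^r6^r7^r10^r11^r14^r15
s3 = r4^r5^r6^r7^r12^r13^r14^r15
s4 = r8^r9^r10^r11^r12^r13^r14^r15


s1=0, s2=1, s3=0, s4=0

Syndrome = 2 (error at position 2)


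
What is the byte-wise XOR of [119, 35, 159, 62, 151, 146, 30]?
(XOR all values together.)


XOR chain: 119 ^ 35 ^ 159 ^ 62 ^ 151 ^ 146 ^ 30 = 238

238


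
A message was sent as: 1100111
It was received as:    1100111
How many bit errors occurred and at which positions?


XOR: 0000000

0 errors (received matches sent)


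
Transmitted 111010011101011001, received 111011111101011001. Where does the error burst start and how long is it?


XOR: 000001100000000000

Burst at position 5, length 2


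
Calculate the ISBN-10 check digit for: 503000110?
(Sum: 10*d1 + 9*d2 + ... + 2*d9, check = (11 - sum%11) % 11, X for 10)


Weighted sum: 81
81 mod 11 = 4

Check digit: 7


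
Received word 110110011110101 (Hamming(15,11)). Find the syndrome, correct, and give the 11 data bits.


Syndrome = 0: no error detected

Data: 01001110101 (no errors)


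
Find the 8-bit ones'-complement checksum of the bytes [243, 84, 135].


Sum = 462 mod 256 = 206
Complement = 49

49


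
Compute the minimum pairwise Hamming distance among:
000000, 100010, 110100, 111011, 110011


Comparing all pairs, minimum distance: 1
Can detect 0 errors, correct 0 errors

1


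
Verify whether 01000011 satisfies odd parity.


Number of 1s: 3

Yes, parity is correct (3 ones)


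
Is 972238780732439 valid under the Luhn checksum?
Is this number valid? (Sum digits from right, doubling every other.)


Luhn sum = 75
75 mod 10 = 5

Invalid (Luhn sum mod 10 = 5)


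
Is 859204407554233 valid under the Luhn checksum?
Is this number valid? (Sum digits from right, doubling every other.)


Luhn sum = 66
66 mod 10 = 6

Invalid (Luhn sum mod 10 = 6)


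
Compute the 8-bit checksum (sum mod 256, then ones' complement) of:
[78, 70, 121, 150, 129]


Sum = 548 mod 256 = 36
Complement = 219

219


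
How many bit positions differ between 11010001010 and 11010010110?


XOR: 00000011100
Count of 1s: 3

3


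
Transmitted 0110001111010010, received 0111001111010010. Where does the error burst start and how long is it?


XOR: 0001000000000000

Burst at position 3, length 1


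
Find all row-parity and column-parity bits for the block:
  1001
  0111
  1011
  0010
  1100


Row parities: 01110
Column parities: 1011

Row P: 01110, Col P: 1011, Corner: 1


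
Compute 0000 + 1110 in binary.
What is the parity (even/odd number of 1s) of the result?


0000 = 0
1110 = 14
Sum = 14 = 1110
1s count = 3

odd parity (3 ones in 1110)


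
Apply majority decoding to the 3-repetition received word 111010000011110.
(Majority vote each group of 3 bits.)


Groups: 111, 010, 000, 011, 110
Majority votes: 10011

10011


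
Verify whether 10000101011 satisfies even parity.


Number of 1s: 5

No, parity error (5 ones)


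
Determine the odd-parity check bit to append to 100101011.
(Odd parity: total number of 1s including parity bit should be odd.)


Number of 1s in data: 5
Parity bit: 0

0


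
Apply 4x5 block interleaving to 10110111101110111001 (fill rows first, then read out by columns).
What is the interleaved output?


Matrix:
  10110
  11110
  11101
  11001
Read columns: 11110111111011000011

11110111111011000011


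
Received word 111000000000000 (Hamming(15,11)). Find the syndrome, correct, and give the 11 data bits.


Syndrome = 0: no error detected

Data: 10000000000 (no errors)


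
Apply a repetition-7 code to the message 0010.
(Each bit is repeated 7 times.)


Each bit -> 7 copies

0000000000000011111110000000


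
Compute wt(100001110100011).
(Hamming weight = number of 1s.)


Counting 1s in 100001110100011

7


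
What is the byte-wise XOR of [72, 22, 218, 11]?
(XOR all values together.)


XOR chain: 72 ^ 22 ^ 218 ^ 11 = 143

143


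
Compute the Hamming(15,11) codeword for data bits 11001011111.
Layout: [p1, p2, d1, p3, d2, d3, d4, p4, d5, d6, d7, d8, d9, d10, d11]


Parity bits: p1=0, p2=0, p3=1, p4=0

001110001011111


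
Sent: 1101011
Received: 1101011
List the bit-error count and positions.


XOR: 0000000

0 errors (received matches sent)


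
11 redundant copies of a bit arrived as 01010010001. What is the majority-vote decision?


Ones: 4 out of 11
Threshold: 6

0 (4/11 voted 1)


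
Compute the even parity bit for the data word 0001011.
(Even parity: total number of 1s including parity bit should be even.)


Number of 1s in data: 3
Parity bit: 1

1


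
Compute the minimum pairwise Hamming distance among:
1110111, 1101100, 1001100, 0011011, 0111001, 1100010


Comparing all pairs, minimum distance: 1
Can detect 0 errors, correct 0 errors

1


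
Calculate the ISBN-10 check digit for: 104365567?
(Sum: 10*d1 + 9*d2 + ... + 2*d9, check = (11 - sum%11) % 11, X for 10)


Weighted sum: 176
176 mod 11 = 0

Check digit: 0


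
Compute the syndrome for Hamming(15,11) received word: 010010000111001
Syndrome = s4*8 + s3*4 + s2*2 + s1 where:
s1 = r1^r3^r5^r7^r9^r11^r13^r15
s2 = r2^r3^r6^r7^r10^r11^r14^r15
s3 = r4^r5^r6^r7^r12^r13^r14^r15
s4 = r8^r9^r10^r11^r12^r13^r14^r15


s1=1, s2=0, s3=1, s4=0

Syndrome = 5 (error at position 5)


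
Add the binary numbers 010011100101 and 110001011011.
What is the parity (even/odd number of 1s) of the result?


010011100101 = 1253
110001011011 = 3163
Sum = 4416 = 1000101000000
1s count = 3

odd parity (3 ones in 1000101000000)


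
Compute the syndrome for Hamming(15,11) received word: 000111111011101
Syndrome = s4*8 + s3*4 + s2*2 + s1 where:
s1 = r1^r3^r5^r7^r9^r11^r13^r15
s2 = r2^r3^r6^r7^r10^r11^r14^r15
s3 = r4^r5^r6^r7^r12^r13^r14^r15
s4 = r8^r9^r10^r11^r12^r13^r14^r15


s1=0, s2=0, s3=1, s4=0

Syndrome = 4 (error at position 4)


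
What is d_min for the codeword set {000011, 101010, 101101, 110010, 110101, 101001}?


Comparing all pairs, minimum distance: 1
Can detect 0 errors, correct 0 errors

1


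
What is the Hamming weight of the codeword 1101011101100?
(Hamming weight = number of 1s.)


Counting 1s in 1101011101100

8


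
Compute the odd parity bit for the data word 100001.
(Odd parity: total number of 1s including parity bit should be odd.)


Number of 1s in data: 2
Parity bit: 1

1


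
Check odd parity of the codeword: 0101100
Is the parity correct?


Number of 1s: 3

Yes, parity is correct (3 ones)


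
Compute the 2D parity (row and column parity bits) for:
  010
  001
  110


Row parities: 110
Column parities: 101

Row P: 110, Col P: 101, Corner: 0


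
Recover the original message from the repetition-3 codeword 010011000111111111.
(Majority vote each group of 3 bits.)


Groups: 010, 011, 000, 111, 111, 111
Majority votes: 010111

010111


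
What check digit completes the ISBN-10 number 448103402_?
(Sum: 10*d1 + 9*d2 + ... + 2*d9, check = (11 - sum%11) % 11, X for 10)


Weighted sum: 182
182 mod 11 = 6

Check digit: 5


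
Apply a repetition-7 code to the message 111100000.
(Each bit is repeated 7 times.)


Each bit -> 7 copies

111111111111111111111111111100000000000000000000000000000000000


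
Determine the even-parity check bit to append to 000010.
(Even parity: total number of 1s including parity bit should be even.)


Number of 1s in data: 1
Parity bit: 1

1


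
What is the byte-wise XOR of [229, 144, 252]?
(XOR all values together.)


XOR chain: 229 ^ 144 ^ 252 = 137

137


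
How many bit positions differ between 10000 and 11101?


XOR: 01101
Count of 1s: 3

3


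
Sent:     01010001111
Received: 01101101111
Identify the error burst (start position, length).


XOR: 00111100000

Burst at position 2, length 4


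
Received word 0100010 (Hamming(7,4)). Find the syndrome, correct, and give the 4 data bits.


Syndrome = 4: error at position 4

Data: 0010 (corrected bit 4)


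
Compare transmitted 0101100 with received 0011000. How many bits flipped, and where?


XOR: 0110100

3 error(s) at position(s): 1, 2, 4


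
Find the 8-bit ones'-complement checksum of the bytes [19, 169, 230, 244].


Sum = 662 mod 256 = 150
Complement = 105

105


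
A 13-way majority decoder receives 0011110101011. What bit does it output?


Ones: 8 out of 13
Threshold: 7

1 (8/13 voted 1)


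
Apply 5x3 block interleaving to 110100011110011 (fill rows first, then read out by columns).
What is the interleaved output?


Matrix:
  110
  100
  011
  110
  011
Read columns: 110101011100101

110101011100101


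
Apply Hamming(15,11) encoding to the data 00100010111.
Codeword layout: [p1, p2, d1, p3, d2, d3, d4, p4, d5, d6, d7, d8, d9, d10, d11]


Parity bits: p1=1, p2=0, p3=0, p4=0

100001000010111


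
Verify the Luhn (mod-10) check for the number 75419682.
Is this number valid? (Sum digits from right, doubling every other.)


Luhn sum = 43
43 mod 10 = 3

Invalid (Luhn sum mod 10 = 3)


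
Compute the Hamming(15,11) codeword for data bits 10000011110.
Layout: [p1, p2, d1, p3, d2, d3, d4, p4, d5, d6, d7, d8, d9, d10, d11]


Parity bits: p1=1, p2=1, p3=1, p4=0

111100000011110


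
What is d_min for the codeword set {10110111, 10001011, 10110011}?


Comparing all pairs, minimum distance: 1
Can detect 0 errors, correct 0 errors

1


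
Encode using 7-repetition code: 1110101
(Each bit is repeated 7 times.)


Each bit -> 7 copies

1111111111111111111110000000111111100000001111111


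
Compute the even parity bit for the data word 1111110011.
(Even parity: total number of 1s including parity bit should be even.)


Number of 1s in data: 8
Parity bit: 0

0


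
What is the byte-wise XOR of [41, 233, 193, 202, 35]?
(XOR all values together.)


XOR chain: 41 ^ 233 ^ 193 ^ 202 ^ 35 = 232

232


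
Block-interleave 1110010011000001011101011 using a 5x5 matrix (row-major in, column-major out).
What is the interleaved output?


Matrix:
  11100
  10011
  00000
  10111
  01011
Read columns: 1101010001100100101101011

1101010001100100101101011


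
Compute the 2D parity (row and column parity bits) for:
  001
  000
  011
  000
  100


Row parities: 10001
Column parities: 110

Row P: 10001, Col P: 110, Corner: 0


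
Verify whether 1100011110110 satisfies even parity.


Number of 1s: 8

Yes, parity is correct (8 ones)


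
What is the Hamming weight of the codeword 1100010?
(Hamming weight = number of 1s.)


Counting 1s in 1100010

3


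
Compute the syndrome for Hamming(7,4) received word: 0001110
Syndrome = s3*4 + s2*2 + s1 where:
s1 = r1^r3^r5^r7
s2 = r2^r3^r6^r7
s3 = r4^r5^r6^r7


s1=1, s2=1, s3=1

Syndrome = 7 (error at position 7)


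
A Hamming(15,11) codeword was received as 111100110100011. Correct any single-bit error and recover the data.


Syndrome = 0: no error detected

Data: 10010100011 (no errors)


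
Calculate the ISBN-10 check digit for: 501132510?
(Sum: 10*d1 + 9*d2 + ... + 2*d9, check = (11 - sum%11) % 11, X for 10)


Weighted sum: 116
116 mod 11 = 6

Check digit: 5


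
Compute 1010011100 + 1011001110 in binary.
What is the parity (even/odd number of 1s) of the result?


1010011100 = 668
1011001110 = 718
Sum = 1386 = 10101101010
1s count = 6

even parity (6 ones in 10101101010)


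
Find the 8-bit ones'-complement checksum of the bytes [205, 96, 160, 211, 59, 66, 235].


Sum = 1032 mod 256 = 8
Complement = 247

247


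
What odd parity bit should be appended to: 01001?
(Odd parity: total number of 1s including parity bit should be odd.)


Number of 1s in data: 2
Parity bit: 1

1


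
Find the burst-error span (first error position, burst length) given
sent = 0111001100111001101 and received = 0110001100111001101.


XOR: 0001000000000000000

Burst at position 3, length 1


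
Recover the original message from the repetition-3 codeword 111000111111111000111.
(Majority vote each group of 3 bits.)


Groups: 111, 000, 111, 111, 111, 000, 111
Majority votes: 1011101

1011101


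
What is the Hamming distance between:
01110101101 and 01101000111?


XOR: 00011101010
Count of 1s: 5

5


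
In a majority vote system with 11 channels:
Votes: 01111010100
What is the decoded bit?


Ones: 6 out of 11
Threshold: 6

1 (6/11 voted 1)


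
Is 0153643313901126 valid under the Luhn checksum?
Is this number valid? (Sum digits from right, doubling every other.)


Luhn sum = 48
48 mod 10 = 8

Invalid (Luhn sum mod 10 = 8)


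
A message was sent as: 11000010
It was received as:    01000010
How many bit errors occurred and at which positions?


XOR: 10000000

1 error(s) at position(s): 0


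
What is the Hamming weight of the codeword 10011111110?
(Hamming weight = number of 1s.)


Counting 1s in 10011111110

8


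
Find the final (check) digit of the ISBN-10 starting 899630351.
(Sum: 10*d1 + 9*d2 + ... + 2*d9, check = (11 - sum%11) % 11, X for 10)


Weighted sum: 322
322 mod 11 = 3

Check digit: 8


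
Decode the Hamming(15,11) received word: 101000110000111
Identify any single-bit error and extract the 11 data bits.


Syndrome = 1: error at position 1

Data: 10010000111 (corrected bit 1)


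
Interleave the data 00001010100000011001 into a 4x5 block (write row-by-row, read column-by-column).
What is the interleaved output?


Matrix:
  00001
  01010
  00000
  11001
Read columns: 00010101000001001001

00010101000001001001


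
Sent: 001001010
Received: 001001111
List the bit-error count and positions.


XOR: 000000101

2 error(s) at position(s): 6, 8


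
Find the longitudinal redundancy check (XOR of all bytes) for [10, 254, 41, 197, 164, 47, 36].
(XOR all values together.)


XOR chain: 10 ^ 254 ^ 41 ^ 197 ^ 164 ^ 47 ^ 36 = 183

183


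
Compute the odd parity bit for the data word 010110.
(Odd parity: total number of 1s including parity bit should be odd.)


Number of 1s in data: 3
Parity bit: 0

0


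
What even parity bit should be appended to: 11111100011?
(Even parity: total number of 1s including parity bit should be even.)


Number of 1s in data: 8
Parity bit: 0

0


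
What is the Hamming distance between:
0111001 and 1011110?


XOR: 1100111
Count of 1s: 5

5


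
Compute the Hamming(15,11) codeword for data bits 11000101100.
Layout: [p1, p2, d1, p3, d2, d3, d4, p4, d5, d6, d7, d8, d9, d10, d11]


Parity bits: p1=1, p2=0, p3=1, p4=1

101110010101100


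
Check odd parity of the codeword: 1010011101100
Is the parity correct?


Number of 1s: 7

Yes, parity is correct (7 ones)


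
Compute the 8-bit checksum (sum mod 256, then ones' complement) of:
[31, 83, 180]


Sum = 294 mod 256 = 38
Complement = 217

217


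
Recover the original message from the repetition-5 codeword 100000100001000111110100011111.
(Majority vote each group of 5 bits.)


Groups: 10000, 01000, 01000, 11111, 01000, 11111
Majority votes: 000101

000101


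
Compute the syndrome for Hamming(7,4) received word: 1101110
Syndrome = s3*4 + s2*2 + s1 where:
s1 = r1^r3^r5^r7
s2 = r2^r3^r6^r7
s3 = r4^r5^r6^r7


s1=0, s2=0, s3=1

Syndrome = 4 (error at position 4)


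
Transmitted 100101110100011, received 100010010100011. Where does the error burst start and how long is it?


XOR: 000111100000000

Burst at position 3, length 4


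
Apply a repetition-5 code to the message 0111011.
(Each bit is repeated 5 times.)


Each bit -> 5 copies

00000111111111111111000001111111111


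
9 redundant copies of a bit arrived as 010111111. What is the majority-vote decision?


Ones: 7 out of 9
Threshold: 5

1 (7/9 voted 1)


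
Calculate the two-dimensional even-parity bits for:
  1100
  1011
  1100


Row parities: 010
Column parities: 1011

Row P: 010, Col P: 1011, Corner: 1


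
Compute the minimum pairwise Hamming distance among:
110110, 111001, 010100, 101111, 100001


Comparing all pairs, minimum distance: 2
Can detect 1 errors, correct 0 errors

2


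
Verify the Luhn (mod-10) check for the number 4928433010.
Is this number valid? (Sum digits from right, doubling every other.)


Luhn sum = 48
48 mod 10 = 8

Invalid (Luhn sum mod 10 = 8)


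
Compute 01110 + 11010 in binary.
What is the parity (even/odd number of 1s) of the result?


01110 = 14
11010 = 26
Sum = 40 = 101000
1s count = 2

even parity (2 ones in 101000)


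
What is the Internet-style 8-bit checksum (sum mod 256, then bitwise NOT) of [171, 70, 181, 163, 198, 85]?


Sum = 868 mod 256 = 100
Complement = 155

155


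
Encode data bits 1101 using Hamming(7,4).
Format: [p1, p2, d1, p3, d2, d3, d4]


Parity bits: p1=1, p2=0, p3=0

1010101


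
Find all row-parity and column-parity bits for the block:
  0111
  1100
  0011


Row parities: 100
Column parities: 1000

Row P: 100, Col P: 1000, Corner: 1


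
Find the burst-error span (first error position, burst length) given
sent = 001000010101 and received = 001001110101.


XOR: 000001100000

Burst at position 5, length 2


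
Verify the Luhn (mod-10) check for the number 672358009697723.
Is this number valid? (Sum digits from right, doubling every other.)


Luhn sum = 71
71 mod 10 = 1

Invalid (Luhn sum mod 10 = 1)


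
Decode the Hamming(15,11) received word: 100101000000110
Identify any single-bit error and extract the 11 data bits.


Syndrome = 0: no error detected

Data: 00100000110 (no errors)


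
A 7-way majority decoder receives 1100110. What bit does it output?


Ones: 4 out of 7
Threshold: 4

1 (4/7 voted 1)


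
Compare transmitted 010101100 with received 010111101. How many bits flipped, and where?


XOR: 000010001

2 error(s) at position(s): 4, 8


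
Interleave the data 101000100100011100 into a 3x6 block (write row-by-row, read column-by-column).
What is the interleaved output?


Matrix:
  101000
  100100
  011100
Read columns: 110001101011000000

110001101011000000


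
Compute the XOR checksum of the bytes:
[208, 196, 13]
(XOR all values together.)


XOR chain: 208 ^ 196 ^ 13 = 25

25


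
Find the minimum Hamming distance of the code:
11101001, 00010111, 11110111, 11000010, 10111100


Comparing all pairs, minimum distance: 3
Can detect 2 errors, correct 1 errors

3


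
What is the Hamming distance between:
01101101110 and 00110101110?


XOR: 01011000000
Count of 1s: 3

3


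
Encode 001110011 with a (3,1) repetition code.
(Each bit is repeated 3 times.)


Each bit -> 3 copies

000000111111111000000111111


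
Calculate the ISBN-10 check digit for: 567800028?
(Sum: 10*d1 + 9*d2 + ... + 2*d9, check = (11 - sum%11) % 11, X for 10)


Weighted sum: 238
238 mod 11 = 7

Check digit: 4


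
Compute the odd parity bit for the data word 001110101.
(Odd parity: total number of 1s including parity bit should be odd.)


Number of 1s in data: 5
Parity bit: 0

0


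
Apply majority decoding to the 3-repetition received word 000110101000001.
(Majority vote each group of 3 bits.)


Groups: 000, 110, 101, 000, 001
Majority votes: 01100

01100


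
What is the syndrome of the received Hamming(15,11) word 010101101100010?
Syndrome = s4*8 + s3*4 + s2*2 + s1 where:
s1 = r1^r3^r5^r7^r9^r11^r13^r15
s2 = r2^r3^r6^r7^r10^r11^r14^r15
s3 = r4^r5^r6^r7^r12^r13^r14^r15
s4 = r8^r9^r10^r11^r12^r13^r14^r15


s1=0, s2=1, s3=0, s4=1

Syndrome = 10 (error at position 10)


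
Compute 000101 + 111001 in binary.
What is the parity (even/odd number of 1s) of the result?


000101 = 5
111001 = 57
Sum = 62 = 111110
1s count = 5

odd parity (5 ones in 111110)


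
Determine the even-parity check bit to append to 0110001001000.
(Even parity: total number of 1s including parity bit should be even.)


Number of 1s in data: 4
Parity bit: 0

0


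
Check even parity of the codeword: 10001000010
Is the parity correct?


Number of 1s: 3

No, parity error (3 ones)


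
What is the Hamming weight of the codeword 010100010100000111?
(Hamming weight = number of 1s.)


Counting 1s in 010100010100000111

7


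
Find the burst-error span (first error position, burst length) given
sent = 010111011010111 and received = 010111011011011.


XOR: 000000000001100

Burst at position 11, length 2


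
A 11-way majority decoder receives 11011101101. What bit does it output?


Ones: 8 out of 11
Threshold: 6

1 (8/11 voted 1)


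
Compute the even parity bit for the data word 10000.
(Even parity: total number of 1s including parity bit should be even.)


Number of 1s in data: 1
Parity bit: 1

1


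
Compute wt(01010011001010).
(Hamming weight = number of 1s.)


Counting 1s in 01010011001010

6


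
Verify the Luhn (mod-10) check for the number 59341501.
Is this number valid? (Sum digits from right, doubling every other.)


Luhn sum = 28
28 mod 10 = 8

Invalid (Luhn sum mod 10 = 8)


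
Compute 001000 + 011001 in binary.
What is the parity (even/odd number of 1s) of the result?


001000 = 8
011001 = 25
Sum = 33 = 100001
1s count = 2

even parity (2 ones in 100001)


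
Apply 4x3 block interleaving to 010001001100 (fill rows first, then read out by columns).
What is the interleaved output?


Matrix:
  010
  001
  001
  100
Read columns: 000110000110

000110000110


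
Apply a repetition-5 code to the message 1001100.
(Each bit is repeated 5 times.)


Each bit -> 5 copies

11111000000000011111111110000000000


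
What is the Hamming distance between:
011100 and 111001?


XOR: 100101
Count of 1s: 3

3


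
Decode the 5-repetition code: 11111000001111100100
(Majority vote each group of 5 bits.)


Groups: 11111, 00000, 11111, 00100
Majority votes: 1010

1010


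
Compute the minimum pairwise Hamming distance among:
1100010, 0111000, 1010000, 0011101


Comparing all pairs, minimum distance: 3
Can detect 2 errors, correct 1 errors

3


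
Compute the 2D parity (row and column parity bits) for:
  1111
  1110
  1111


Row parities: 010
Column parities: 1110

Row P: 010, Col P: 1110, Corner: 1


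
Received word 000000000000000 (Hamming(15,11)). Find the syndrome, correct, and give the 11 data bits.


Syndrome = 0: no error detected

Data: 00000000000 (no errors)


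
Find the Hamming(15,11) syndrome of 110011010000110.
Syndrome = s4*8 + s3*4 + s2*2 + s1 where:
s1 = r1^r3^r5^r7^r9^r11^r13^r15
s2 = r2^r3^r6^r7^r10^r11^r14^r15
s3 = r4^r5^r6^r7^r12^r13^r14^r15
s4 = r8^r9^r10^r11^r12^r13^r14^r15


s1=1, s2=1, s3=0, s4=1

Syndrome = 11 (error at position 11)


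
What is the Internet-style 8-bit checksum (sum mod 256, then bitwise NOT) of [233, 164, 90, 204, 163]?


Sum = 854 mod 256 = 86
Complement = 169

169


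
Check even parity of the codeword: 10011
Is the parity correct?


Number of 1s: 3

No, parity error (3 ones)


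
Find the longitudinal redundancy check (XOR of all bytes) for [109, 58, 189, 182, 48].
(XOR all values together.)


XOR chain: 109 ^ 58 ^ 189 ^ 182 ^ 48 = 108

108


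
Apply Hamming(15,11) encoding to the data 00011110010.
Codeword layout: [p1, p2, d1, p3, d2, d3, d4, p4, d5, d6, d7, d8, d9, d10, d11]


Parity bits: p1=1, p2=0, p3=0, p4=0

100000101110010


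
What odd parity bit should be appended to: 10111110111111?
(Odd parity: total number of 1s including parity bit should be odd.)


Number of 1s in data: 12
Parity bit: 1

1


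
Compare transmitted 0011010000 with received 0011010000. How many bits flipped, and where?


XOR: 0000000000

0 errors (received matches sent)


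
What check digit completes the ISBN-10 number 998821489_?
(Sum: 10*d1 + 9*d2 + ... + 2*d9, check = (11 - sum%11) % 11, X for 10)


Weighted sum: 366
366 mod 11 = 3

Check digit: 8


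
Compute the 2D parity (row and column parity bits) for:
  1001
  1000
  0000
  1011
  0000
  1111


Row parities: 010100
Column parities: 0101

Row P: 010100, Col P: 0101, Corner: 0


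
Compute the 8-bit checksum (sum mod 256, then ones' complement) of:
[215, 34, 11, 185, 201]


Sum = 646 mod 256 = 134
Complement = 121

121


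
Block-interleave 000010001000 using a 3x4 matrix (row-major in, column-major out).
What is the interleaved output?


Matrix:
  0000
  1000
  1000
Read columns: 011000000000

011000000000


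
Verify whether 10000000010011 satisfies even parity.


Number of 1s: 4

Yes, parity is correct (4 ones)


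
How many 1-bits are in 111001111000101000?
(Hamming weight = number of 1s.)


Counting 1s in 111001111000101000

9


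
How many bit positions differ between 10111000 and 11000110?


XOR: 01111110
Count of 1s: 6

6


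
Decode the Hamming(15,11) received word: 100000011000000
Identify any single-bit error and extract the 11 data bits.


Syndrome = 0: no error detected

Data: 00001000000 (no errors)


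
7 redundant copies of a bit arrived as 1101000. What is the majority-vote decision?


Ones: 3 out of 7
Threshold: 4

0 (3/7 voted 1)


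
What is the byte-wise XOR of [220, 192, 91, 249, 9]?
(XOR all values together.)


XOR chain: 220 ^ 192 ^ 91 ^ 249 ^ 9 = 183

183


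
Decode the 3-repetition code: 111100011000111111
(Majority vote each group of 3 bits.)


Groups: 111, 100, 011, 000, 111, 111
Majority votes: 101011

101011


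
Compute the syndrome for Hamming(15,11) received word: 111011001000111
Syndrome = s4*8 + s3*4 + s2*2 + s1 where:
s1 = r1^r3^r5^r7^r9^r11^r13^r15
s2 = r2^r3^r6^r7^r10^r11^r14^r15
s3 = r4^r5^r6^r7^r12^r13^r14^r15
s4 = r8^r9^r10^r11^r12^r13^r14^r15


s1=0, s2=1, s3=1, s4=0

Syndrome = 6 (error at position 6)


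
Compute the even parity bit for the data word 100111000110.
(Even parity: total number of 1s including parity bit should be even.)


Number of 1s in data: 6
Parity bit: 0

0


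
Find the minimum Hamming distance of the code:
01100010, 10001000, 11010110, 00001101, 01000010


Comparing all pairs, minimum distance: 1
Can detect 0 errors, correct 0 errors

1


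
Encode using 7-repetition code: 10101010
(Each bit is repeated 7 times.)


Each bit -> 7 copies

11111110000000111111100000001111111000000011111110000000


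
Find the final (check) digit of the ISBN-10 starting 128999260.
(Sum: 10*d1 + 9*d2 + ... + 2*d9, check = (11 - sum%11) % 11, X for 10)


Weighted sum: 280
280 mod 11 = 5

Check digit: 6


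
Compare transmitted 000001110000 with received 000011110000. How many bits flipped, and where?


XOR: 000010000000

1 error(s) at position(s): 4


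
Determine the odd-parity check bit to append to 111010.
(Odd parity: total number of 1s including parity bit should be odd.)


Number of 1s in data: 4
Parity bit: 1

1


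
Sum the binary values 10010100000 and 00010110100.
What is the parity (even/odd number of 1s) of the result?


10010100000 = 1184
00010110100 = 180
Sum = 1364 = 10101010100
1s count = 5

odd parity (5 ones in 10101010100)


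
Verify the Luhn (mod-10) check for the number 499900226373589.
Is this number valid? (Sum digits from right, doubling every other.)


Luhn sum = 83
83 mod 10 = 3

Invalid (Luhn sum mod 10 = 3)


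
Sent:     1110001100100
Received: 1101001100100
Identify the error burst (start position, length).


XOR: 0011000000000

Burst at position 2, length 2


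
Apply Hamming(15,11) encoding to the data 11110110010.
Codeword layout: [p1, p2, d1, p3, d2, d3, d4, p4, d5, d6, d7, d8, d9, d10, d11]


Parity bits: p1=0, p2=0, p3=0, p4=1

001011110110010


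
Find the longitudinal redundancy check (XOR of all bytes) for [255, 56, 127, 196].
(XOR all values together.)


XOR chain: 255 ^ 56 ^ 127 ^ 196 = 124

124


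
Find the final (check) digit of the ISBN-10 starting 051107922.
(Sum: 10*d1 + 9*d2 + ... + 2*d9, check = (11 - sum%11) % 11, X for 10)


Weighted sum: 141
141 mod 11 = 9

Check digit: 2


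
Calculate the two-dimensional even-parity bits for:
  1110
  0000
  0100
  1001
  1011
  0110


Row parities: 101010
Column parities: 1110

Row P: 101010, Col P: 1110, Corner: 1


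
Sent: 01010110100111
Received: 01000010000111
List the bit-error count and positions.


XOR: 00010100100000

3 error(s) at position(s): 3, 5, 8


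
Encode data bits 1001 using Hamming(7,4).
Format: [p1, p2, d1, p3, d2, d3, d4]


Parity bits: p1=0, p2=0, p3=1

0011001


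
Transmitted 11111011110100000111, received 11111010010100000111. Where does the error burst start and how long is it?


XOR: 00000001100000000000

Burst at position 7, length 2


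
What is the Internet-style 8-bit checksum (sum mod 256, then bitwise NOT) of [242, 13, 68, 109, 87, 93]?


Sum = 612 mod 256 = 100
Complement = 155

155


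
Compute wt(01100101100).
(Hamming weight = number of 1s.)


Counting 1s in 01100101100

5


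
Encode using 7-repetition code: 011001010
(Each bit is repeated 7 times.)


Each bit -> 7 copies

000000011111111111111000000000000001111111000000011111110000000


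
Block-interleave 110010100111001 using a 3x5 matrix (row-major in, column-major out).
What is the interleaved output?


Matrix:
  11001
  01001
  11001
Read columns: 101111000000111

101111000000111


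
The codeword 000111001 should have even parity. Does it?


Number of 1s: 4

Yes, parity is correct (4 ones)


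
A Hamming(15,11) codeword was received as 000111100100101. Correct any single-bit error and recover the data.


Syndrome = 8: error at position 8

Data: 01110100101 (corrected bit 8)


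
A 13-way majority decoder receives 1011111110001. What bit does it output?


Ones: 9 out of 13
Threshold: 7

1 (9/13 voted 1)


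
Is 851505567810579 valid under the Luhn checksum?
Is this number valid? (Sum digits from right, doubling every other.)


Luhn sum = 54
54 mod 10 = 4

Invalid (Luhn sum mod 10 = 4)


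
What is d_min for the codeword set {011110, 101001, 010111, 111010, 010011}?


Comparing all pairs, minimum distance: 1
Can detect 0 errors, correct 0 errors

1


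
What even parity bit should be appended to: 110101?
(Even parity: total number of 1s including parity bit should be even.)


Number of 1s in data: 4
Parity bit: 0

0


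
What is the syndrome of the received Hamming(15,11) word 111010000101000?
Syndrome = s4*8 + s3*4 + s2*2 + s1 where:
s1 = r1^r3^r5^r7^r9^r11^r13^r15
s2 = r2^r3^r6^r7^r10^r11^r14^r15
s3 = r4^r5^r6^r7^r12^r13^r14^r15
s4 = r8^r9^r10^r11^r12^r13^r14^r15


s1=1, s2=1, s3=0, s4=0

Syndrome = 3 (error at position 3)


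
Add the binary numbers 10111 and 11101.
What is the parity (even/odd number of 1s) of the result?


10111 = 23
11101 = 29
Sum = 52 = 110100
1s count = 3

odd parity (3 ones in 110100)


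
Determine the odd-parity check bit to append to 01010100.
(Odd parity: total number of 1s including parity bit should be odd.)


Number of 1s in data: 3
Parity bit: 0

0


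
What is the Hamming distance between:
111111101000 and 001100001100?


XOR: 110011100100
Count of 1s: 6

6


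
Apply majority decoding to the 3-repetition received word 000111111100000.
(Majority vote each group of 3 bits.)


Groups: 000, 111, 111, 100, 000
Majority votes: 01100

01100


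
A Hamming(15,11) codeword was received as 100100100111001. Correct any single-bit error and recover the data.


Syndrome = 0: no error detected

Data: 00010111001 (no errors)


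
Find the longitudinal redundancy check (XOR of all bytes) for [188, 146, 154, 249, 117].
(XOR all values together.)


XOR chain: 188 ^ 146 ^ 154 ^ 249 ^ 117 = 56

56


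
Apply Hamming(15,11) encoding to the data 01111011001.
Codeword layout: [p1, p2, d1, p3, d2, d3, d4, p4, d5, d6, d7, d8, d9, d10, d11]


Parity bits: p1=1, p2=0, p3=1, p4=0

100111101011001


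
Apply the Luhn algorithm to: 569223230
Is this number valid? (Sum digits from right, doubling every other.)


Luhn sum = 37
37 mod 10 = 7

Invalid (Luhn sum mod 10 = 7)


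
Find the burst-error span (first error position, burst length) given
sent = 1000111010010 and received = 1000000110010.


XOR: 0000111100000

Burst at position 4, length 4


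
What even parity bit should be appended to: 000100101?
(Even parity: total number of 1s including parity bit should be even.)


Number of 1s in data: 3
Parity bit: 1

1


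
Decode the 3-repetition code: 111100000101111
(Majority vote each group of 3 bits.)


Groups: 111, 100, 000, 101, 111
Majority votes: 10011

10011


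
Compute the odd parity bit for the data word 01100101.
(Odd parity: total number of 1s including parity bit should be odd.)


Number of 1s in data: 4
Parity bit: 1

1


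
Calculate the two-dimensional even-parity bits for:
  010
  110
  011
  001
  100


Row parities: 10011
Column parities: 010

Row P: 10011, Col P: 010, Corner: 1


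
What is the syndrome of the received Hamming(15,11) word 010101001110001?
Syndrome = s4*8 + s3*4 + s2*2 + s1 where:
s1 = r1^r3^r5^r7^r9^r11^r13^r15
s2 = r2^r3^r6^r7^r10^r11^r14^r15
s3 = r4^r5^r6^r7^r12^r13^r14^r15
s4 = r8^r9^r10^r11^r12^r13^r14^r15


s1=1, s2=1, s3=1, s4=0

Syndrome = 7 (error at position 7)


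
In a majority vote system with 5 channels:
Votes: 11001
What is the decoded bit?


Ones: 3 out of 5
Threshold: 3

1 (3/5 voted 1)


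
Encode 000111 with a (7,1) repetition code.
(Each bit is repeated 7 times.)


Each bit -> 7 copies

000000000000000000000111111111111111111111


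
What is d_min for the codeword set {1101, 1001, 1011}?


Comparing all pairs, minimum distance: 1
Can detect 0 errors, correct 0 errors

1


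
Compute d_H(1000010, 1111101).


XOR: 0111111
Count of 1s: 6

6


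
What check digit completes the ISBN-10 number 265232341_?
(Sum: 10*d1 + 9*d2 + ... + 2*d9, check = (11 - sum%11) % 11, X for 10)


Weighted sum: 182
182 mod 11 = 6

Check digit: 5


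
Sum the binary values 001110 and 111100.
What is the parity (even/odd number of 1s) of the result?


001110 = 14
111100 = 60
Sum = 74 = 1001010
1s count = 3

odd parity (3 ones in 1001010)


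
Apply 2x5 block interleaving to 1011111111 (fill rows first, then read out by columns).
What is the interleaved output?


Matrix:
  10111
  11111
Read columns: 1101111111

1101111111


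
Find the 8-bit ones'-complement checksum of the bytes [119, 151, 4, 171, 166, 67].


Sum = 678 mod 256 = 166
Complement = 89

89


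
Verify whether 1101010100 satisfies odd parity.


Number of 1s: 5

Yes, parity is correct (5 ones)


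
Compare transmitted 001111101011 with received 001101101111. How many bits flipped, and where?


XOR: 000010000100

2 error(s) at position(s): 4, 9


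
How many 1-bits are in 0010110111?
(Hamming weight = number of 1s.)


Counting 1s in 0010110111

6


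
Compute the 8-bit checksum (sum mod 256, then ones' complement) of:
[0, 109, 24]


Sum = 133 mod 256 = 133
Complement = 122

122


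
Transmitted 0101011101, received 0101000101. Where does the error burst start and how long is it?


XOR: 0000011000

Burst at position 5, length 2


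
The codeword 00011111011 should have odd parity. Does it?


Number of 1s: 7

Yes, parity is correct (7 ones)


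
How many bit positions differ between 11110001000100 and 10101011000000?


XOR: 01011010000100
Count of 1s: 5

5


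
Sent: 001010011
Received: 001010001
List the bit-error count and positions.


XOR: 000000010

1 error(s) at position(s): 7


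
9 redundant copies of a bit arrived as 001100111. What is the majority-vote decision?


Ones: 5 out of 9
Threshold: 5

1 (5/9 voted 1)


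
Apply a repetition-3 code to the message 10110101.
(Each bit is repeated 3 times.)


Each bit -> 3 copies

111000111111000111000111


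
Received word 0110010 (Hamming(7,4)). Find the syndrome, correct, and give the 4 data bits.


Syndrome = 7: error at position 7

Data: 1011 (corrected bit 7)


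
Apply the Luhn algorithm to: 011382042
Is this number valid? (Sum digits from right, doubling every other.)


Luhn sum = 31
31 mod 10 = 1

Invalid (Luhn sum mod 10 = 1)


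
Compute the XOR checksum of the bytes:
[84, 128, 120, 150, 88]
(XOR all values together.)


XOR chain: 84 ^ 128 ^ 120 ^ 150 ^ 88 = 98

98


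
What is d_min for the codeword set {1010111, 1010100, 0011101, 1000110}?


Comparing all pairs, minimum distance: 2
Can detect 1 errors, correct 0 errors

2


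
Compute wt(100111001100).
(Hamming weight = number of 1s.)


Counting 1s in 100111001100

6


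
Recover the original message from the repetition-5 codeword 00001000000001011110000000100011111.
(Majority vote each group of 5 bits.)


Groups: 00001, 00000, 00010, 11110, 00000, 01000, 11111
Majority votes: 0001001

0001001


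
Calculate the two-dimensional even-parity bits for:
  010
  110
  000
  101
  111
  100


Row parities: 100011
Column parities: 010

Row P: 100011, Col P: 010, Corner: 1


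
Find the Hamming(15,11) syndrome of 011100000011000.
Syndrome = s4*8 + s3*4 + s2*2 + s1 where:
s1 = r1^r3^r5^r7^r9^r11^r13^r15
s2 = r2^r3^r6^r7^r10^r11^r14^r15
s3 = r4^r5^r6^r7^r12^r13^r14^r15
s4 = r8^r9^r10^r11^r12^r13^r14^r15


s1=0, s2=1, s3=0, s4=0

Syndrome = 2 (error at position 2)


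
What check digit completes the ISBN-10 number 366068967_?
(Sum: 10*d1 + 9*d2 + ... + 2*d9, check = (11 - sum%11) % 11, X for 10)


Weighted sum: 276
276 mod 11 = 1

Check digit: X


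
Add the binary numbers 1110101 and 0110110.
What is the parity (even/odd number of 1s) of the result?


1110101 = 117
0110110 = 54
Sum = 171 = 10101011
1s count = 5

odd parity (5 ones in 10101011)


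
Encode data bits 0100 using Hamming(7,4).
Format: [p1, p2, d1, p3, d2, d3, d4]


Parity bits: p1=1, p2=0, p3=1

1001100


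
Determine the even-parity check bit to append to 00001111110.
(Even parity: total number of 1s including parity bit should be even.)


Number of 1s in data: 6
Parity bit: 0

0
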